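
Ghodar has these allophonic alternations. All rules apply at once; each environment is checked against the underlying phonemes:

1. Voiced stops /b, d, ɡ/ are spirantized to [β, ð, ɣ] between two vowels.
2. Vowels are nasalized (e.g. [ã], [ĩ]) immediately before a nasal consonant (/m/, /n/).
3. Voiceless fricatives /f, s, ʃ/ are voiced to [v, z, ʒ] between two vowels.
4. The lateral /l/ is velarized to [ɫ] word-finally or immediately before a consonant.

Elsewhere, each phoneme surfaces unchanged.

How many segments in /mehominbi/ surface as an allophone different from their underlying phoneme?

2

Segments that undergo a rule: /o/ → [õ] (rule 2); /i/ → [ĩ] (rule 2).
All other segments surface unchanged.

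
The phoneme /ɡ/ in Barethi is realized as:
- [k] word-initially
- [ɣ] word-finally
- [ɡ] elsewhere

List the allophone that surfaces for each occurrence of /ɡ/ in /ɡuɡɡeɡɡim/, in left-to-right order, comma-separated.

[k], [ɡ], [ɡ], [ɡ], [ɡ]

Occurrence 1 (position 1): word-initially → [k].
Occurrence 2 (position 3): no conditioning environment matches → elsewhere allophone [ɡ].
Occurrence 3 (position 4): no conditioning environment matches → elsewhere allophone [ɡ].
Occurrence 4 (position 6): no conditioning environment matches → elsewhere allophone [ɡ].
Occurrence 5 (position 7): no conditioning environment matches → elsewhere allophone [ɡ].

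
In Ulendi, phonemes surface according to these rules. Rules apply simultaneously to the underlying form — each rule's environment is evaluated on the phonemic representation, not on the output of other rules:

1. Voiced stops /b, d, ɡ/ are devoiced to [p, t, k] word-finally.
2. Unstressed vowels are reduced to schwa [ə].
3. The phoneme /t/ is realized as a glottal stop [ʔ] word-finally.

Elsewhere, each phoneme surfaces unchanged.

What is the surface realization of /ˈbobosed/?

[ˈbobəsət]

/b/ (word-initial) is in the target of rule 1 but the environment (word-finally) is not met → [b].
/o/ — between /b/ and /b/; rule 2 does not apply here → [o].
/b/ — between /o/ and /o/; rule 1 does not apply here → [b].
/o/ — between /b/ and /s/, in an unstressed syllable — surfaces as [ə] (rule 2).
/s/ — not in any rule's target class → [s].
/e/ — between /s/ and /d/, in an unstressed syllable — surfaces as [ə] (rule 2).
/d/ (word-final): word-finally, so rule 1 applies → [t].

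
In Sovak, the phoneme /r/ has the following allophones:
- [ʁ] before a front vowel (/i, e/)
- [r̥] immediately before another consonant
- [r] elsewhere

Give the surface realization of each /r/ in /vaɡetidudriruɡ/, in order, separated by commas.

Occurrence 1 (position 10): before a front vowel (/i, e/) → [ʁ].
Occurrence 2 (position 12): no conditioning environment matches → elsewhere allophone [r].

[ʁ], [r]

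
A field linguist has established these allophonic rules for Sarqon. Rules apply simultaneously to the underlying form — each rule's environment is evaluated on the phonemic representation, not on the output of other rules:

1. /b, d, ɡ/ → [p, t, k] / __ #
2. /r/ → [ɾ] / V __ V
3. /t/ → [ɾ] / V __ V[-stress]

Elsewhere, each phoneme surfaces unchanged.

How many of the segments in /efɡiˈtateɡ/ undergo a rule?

Segments that undergo a rule: /t/ → [ɾ] (rule 3); /ɡ/ → [k] (rule 1).
All other segments surface unchanged.

2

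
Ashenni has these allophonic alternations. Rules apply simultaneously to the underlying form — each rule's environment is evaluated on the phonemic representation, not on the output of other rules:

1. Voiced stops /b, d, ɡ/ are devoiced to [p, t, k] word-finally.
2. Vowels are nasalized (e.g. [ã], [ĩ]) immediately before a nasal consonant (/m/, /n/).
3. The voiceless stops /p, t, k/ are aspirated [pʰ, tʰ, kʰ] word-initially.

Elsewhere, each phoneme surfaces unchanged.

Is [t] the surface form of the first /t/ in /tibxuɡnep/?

/t/ — word-initial, word-initially — surfaces as [tʰ] (rule 3).
The actual realization is [tʰ], not [t].

No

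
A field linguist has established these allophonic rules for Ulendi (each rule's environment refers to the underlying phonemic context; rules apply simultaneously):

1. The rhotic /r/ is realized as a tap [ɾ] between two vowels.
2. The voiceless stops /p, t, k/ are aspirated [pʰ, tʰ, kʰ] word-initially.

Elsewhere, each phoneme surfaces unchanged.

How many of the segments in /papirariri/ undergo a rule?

4

Segments that undergo a rule: /p/ → [pʰ] (rule 2); /r/ → [ɾ] (rule 1); /r/ → [ɾ] (rule 1); /r/ → [ɾ] (rule 1).
All other segments surface unchanged.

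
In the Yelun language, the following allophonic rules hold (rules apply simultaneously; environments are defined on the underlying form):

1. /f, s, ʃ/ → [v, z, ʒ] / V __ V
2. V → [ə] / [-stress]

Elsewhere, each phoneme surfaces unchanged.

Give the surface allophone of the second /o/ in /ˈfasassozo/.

[ə]

/o/ meets the environment for rule 2 (in an unstressed syllable) → [ə].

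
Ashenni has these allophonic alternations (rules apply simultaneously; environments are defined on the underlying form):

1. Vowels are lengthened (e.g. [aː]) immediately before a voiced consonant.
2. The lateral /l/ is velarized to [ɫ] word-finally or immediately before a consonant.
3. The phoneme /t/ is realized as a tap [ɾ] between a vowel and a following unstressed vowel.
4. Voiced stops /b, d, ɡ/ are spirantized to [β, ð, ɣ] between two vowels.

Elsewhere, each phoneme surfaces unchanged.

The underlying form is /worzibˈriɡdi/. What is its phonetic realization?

[woːrziːbˈriːɡdi]

/w/ — not in any rule's target class → [w].
Rule 1 applies to /o/ (between /w/ and /r/: before a voiced consonant) → [oː].
/r/ (between /o/ and /z/) is unaffected → [r].
/z/ (between /r/ and /i/): no rule targets it → [z].
Rule 1 applies to /i/ (between /z/ and /b/: before a voiced consonant) → [iː].
/b/ (between /i/ and /r/) fails the environment for rule 4, so it stays [b].
/r/ stays [r].
/i/ (between /r/ and /ɡ/): before a voiced consonant, so rule 1 applies → [iː].
/ɡ/ (between /i/ and /d/) fails the environment for rule 4, so it stays [ɡ].
/d/ (between /ɡ/ and /i/) is in the target of rule 4 but the environment (between two vowels) is not met → [d].
/i/ (word-final): rule 1 targets it, but not before a voiced consonant → unchanged [i].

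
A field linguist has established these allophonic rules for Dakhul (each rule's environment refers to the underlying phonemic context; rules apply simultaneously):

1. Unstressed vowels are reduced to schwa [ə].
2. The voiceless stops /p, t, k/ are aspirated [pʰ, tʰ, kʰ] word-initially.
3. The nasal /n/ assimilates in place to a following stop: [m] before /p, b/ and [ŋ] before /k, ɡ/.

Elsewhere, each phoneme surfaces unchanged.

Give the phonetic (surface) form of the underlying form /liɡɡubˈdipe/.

[ləɡɡəbˈdipə]

Rule 1 applies to /i/ (between /l/ and /ɡ/: in an unstressed syllable) → [ə].
Rule 1 applies to /u/ (between /ɡ/ and /b/: in an unstressed syllable) → [ə].
/i/ (between /d/ and /p/): rule 1 targets it, but not in an unstressed syllable → unchanged [i].
/p/ (between /i/ and /e/) fails the environment for rule 2, so it stays [p].
/e/ (word-final) occurs in an unstressed syllable → [ə] by rule 1.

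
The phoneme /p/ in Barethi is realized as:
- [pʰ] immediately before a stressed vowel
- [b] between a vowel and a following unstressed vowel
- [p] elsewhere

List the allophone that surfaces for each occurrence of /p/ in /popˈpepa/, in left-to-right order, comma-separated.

[p], [p], [pʰ], [b]

Occurrence 1 (position 1): no conditioning environment matches → elsewhere allophone [p].
Occurrence 2 (position 3): no conditioning environment matches → elsewhere allophone [p].
Occurrence 3 (position 4): immediately before a stressed vowel → [pʰ].
Occurrence 4 (position 6): between a vowel and a following unstressed vowel → [b].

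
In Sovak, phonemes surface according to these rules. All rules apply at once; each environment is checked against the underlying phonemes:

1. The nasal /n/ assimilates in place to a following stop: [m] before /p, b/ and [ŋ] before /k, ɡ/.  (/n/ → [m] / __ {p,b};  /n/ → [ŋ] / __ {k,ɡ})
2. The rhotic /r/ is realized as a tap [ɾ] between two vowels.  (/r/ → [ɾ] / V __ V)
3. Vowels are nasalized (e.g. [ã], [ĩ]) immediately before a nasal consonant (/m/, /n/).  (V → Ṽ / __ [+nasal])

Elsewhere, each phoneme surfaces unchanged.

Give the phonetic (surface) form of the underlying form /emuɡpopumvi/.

[ẽmuɡpopũmvi]

/e/ (word-initial): before a nasal consonant, so rule 3 applies → [ẽ].
/m/ stays [m].
/u/ — between /m/ and /ɡ/; rule 3 does not apply here → [u].
/ɡ/ (between /u/ and /p/): no rule targets it → [ɡ].
/p/ — not in any rule's target class → [p].
/o/ — between /p/ and /p/; rule 3 does not apply here → [o].
/p/ (between /o/ and /u/) is unaffected → [p].
Rule 3 applies to /u/ (between /p/ and /m/: before a nasal consonant) → [ũ].
/m/ stays [m].
/v/ (between /m/ and /i/) is unaffected → [v].
/i/ (word-final) fails the environment for rule 3, so it stays [i].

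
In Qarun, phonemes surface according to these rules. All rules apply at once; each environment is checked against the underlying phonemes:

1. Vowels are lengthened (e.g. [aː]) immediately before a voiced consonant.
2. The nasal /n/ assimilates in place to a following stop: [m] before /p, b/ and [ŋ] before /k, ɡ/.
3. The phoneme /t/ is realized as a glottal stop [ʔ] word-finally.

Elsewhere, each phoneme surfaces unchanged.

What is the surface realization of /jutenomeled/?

/j/ stays [j].
/u/ — between /j/ and /t/; rule 1 does not apply here → [u].
/t/ — between /u/ and /e/; rule 3 does not apply here → [t].
/e/ meets the environment for rule 1 (before a voiced consonant) → [eː].
/n/ (between /e/ and /o/) is in the target of rule 2 but the environment (before a labial or velar stop) is not met → [n].
/o/ — between /n/ and /m/, before a voiced consonant — surfaces as [oː] (rule 1).
/m/ (between /o/ and /e/) is unaffected → [m].
/e/ meets the environment for rule 1 (before a voiced consonant) → [eː].
/l/ (between /e/ and /e/) is unaffected → [l].
/e/ (between /l/ and /d/): before a voiced consonant, so rule 1 applies → [eː].
/d/ — not in any rule's target class → [d].

[juteːnoːmeːleːd]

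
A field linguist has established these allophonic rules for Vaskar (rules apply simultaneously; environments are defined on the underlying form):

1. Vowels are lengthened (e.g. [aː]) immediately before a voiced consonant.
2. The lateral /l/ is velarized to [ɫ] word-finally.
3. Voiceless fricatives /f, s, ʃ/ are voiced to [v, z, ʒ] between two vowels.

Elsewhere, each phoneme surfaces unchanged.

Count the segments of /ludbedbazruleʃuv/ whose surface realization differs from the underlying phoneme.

6

Segments that undergo a rule: /u/ → [uː] (rule 1); /e/ → [eː] (rule 1); /a/ → [aː] (rule 1); /u/ → [uː] (rule 1); /ʃ/ → [ʒ] (rule 3); /u/ → [uː] (rule 1).
All other segments surface unchanged.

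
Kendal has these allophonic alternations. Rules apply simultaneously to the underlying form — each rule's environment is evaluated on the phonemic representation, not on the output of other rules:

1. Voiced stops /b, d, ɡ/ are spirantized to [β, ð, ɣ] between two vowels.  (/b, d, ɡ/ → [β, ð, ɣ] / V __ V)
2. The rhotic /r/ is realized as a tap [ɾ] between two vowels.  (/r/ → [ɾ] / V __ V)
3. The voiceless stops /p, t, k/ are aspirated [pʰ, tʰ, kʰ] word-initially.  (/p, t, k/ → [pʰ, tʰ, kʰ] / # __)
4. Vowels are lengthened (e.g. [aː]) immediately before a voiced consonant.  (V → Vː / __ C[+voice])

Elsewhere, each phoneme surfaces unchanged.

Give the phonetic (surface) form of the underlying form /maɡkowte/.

Rule 4 applies to /a/ (between /m/ and /ɡ/: before a voiced consonant) → [aː].
/ɡ/ — between /a/ and /k/; rule 1 does not apply here → [ɡ].
/k/ (between /ɡ/ and /o/) is in the target of rule 3 but the environment (word-initially) is not met → [k].
/o/ (between /k/ and /w/) occurs before a voiced consonant → [oː] by rule 4.
/t/ (between /w/ and /e/) fails the environment for rule 3, so it stays [t].
/e/ — word-final; rule 4 does not apply here → [e].

[maːɡkoːwte]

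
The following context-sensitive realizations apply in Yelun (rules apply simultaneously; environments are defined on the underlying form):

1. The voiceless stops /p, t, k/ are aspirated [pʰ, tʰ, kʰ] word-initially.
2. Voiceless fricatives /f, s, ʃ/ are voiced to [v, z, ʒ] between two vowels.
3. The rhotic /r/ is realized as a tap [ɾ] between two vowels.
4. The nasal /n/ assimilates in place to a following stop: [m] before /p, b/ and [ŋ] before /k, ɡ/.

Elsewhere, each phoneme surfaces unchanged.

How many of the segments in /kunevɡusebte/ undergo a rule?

2

Segments that undergo a rule: /k/ → [kʰ] (rule 1); /s/ → [z] (rule 2).
All other segments surface unchanged.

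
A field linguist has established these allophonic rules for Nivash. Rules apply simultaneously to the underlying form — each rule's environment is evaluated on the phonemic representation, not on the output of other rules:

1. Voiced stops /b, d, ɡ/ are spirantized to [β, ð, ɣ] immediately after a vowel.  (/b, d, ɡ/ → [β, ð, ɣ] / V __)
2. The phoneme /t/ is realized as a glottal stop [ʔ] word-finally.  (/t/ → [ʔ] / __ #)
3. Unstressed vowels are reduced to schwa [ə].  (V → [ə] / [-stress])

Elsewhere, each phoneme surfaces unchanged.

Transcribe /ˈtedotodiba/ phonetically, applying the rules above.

/t/ (word-initial): rule 2 targets it, but not word-finally → unchanged [t].
/e/ — between /t/ and /d/; rule 3 does not apply here → [e].
/d/ (between /e/ and /o/) occurs immediately after a vowel → [ð] by rule 1.
/o/ (between /d/ and /t/) occurs in an unstressed syllable → [ə] by rule 3.
/t/ — between /o/ and /o/; rule 2 does not apply here → [t].
Rule 3 applies to /o/ (between /t/ and /d/: in an unstressed syllable) → [ə].
/d/ (between /o/ and /i/) occurs immediately after a vowel → [ð] by rule 1.
Rule 3 applies to /i/ (between /d/ and /b/: in an unstressed syllable) → [ə].
Rule 1 applies to /b/ (between /i/ and /a/: immediately after a vowel) → [β].
/a/ (word-final): in an unstressed syllable, so rule 3 applies → [ə].

[ˈteðətəðəβə]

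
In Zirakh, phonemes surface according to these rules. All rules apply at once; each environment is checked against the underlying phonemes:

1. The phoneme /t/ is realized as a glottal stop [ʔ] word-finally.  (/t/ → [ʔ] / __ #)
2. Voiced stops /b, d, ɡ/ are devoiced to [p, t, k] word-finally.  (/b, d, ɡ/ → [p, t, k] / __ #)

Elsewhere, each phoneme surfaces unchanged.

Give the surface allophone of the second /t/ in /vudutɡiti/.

/t/ (between /i/ and /i/) is in the target of rule 1 but the environment (word-finally) is not met → [t].

[t]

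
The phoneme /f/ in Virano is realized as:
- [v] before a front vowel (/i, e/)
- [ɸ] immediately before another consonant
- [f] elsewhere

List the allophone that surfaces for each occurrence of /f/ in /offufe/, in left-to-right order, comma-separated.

[ɸ], [f], [v]

Occurrence 1 (position 2): immediately before another consonant → [ɸ].
Occurrence 2 (position 3): no conditioning environment matches → elsewhere allophone [f].
Occurrence 3 (position 5): before a front vowel (/i, e/) → [v].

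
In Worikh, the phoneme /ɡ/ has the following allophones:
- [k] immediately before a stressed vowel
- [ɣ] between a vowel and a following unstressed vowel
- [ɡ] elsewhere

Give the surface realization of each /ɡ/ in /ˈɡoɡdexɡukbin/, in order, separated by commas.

[k], [ɡ], [ɡ]

Occurrence 1 (position 1): immediately before a stressed vowel → [k].
Occurrence 2 (position 3): no conditioning environment matches → elsewhere allophone [ɡ].
Occurrence 3 (position 7): no conditioning environment matches → elsewhere allophone [ɡ].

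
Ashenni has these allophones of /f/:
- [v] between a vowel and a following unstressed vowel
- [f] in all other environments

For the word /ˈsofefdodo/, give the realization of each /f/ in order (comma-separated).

Occurrence 1 (position 3): between a vowel and a following unstressed vowel → [v].
Occurrence 2 (position 5): no conditioning environment matches → elsewhere allophone [f].

[v], [f]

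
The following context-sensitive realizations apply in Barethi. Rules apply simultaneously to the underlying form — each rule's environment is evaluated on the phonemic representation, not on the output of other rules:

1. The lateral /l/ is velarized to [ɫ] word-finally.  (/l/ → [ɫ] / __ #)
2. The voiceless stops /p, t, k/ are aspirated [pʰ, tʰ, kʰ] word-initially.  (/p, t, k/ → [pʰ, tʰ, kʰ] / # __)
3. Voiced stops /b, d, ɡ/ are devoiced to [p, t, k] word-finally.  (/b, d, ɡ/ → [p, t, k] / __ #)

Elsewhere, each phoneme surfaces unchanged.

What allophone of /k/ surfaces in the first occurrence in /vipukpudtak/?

[k]

/k/ (between /u/ and /p/) is in the target of rule 2 but the environment (word-initially) is not met → [k].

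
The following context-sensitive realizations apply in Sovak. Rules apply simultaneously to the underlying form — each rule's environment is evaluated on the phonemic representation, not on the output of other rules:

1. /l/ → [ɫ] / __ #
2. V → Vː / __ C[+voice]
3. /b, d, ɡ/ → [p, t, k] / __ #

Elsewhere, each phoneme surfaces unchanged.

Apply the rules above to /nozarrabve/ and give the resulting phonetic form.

/n/ stays [n].
/o/ meets the environment for rule 2 (before a voiced consonant) → [oː].
/z/ (between /o/ and /a/) is unaffected → [z].
Rule 2 applies to /a/ (between /z/ and /r/: before a voiced consonant) → [aː].
/r/ stays [r].
/r/ (between /r/ and /a/): no rule targets it → [r].
/a/ meets the environment for rule 2 (before a voiced consonant) → [aː].
/b/ (between /a/ and /v/) fails the environment for rule 3, so it stays [b].
/v/ (between /b/ and /e/): no rule targets it → [v].
/e/ (word-final): rule 2 targets it, but not before a voiced consonant → unchanged [e].

[noːzaːrraːbve]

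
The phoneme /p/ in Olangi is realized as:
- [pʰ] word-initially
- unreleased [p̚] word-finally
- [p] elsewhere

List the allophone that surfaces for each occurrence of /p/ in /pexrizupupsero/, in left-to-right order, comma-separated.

Occurrence 1 (position 1): word-initially → [pʰ].
Occurrence 2 (position 8): no conditioning environment matches → elsewhere allophone [p].
Occurrence 3 (position 10): no conditioning environment matches → elsewhere allophone [p].

[pʰ], [p], [p]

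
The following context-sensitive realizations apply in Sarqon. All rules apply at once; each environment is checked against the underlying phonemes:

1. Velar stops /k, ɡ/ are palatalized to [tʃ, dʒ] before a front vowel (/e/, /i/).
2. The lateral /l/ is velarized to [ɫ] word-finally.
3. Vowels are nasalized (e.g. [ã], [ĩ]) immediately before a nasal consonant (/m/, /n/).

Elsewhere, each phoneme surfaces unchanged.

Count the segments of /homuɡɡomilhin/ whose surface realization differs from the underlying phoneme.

Segments that undergo a rule: /o/ → [õ] (rule 3); /o/ → [õ] (rule 3); /i/ → [ĩ] (rule 3).
All other segments surface unchanged.

3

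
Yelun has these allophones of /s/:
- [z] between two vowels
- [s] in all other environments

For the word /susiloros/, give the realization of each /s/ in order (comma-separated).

[s], [z], [s]

Occurrence 1 (position 1): no conditioning environment matches → elsewhere allophone [s].
Occurrence 2 (position 3): between two vowels → [z].
Occurrence 3 (position 9): no conditioning environment matches → elsewhere allophone [s].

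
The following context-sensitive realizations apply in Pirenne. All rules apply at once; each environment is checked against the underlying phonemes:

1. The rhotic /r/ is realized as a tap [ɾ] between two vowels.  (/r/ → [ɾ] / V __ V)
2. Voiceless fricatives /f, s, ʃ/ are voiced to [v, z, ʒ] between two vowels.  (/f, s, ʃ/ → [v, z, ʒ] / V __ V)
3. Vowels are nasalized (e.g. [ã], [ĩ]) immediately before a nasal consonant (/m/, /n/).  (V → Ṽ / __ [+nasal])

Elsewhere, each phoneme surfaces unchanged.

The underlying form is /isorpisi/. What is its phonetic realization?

/i/ (word-initial) fails the environment for rule 3, so it stays [i].
/s/ — between /i/ and /o/, between two vowels — surfaces as [z] (rule 2).
/o/ (between /s/ and /r/): rule 3 targets it, but not before a nasal consonant → unchanged [o].
/r/ (between /o/ and /p/) is in the target of rule 1 but the environment (between two vowels) is not met → [r].
/i/ (between /p/ and /s/): rule 3 targets it, but not before a nasal consonant → unchanged [i].
/s/ meets the environment for rule 2 (between two vowels) → [z].
/i/ — word-final; rule 3 does not apply here → [i].

[izorpizi]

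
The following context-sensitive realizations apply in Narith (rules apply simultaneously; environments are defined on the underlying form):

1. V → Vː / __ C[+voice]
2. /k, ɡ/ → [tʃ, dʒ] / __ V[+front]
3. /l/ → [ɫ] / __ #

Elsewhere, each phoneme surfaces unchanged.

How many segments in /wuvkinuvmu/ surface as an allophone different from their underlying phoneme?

Segments that undergo a rule: /u/ → [uː] (rule 1); /k/ → [tʃ] (rule 2); /i/ → [iː] (rule 1); /u/ → [uː] (rule 1).
All other segments surface unchanged.

4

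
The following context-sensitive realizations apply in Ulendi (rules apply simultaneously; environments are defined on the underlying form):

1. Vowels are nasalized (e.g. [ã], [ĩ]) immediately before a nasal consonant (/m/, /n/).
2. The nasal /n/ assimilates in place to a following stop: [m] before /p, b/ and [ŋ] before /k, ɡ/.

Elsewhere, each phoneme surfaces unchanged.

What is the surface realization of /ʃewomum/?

[ʃewõmũm]

/ʃ/ (word-initial): no rule targets it → [ʃ].
/e/ (between /ʃ/ and /w/) is in the target of rule 1 but the environment (before a nasal consonant) is not met → [e].
/w/ (between /e/ and /o/): no rule targets it → [w].
Rule 1 applies to /o/ (between /w/ and /m/: before a nasal consonant) → [õ].
/m/ (between /o/ and /u/) is unaffected → [m].
/u/ meets the environment for rule 1 (before a nasal consonant) → [ũ].
/m/ stays [m].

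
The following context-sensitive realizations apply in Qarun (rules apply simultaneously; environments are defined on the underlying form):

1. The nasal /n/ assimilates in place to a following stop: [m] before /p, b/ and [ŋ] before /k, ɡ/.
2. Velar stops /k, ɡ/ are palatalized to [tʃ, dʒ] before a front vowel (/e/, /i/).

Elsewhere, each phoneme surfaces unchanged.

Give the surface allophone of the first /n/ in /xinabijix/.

/n/ (between /i/ and /a/): rule 1 targets it, but not before a labial or velar stop → unchanged [n].

[n]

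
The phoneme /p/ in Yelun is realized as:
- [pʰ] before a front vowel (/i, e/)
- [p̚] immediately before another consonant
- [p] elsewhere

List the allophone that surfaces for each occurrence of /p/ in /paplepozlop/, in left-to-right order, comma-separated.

Occurrence 1 (position 1): no conditioning environment matches → elsewhere allophone [p].
Occurrence 2 (position 3): immediately before another consonant → [p̚].
Occurrence 3 (position 6): no conditioning environment matches → elsewhere allophone [p].
Occurrence 4 (position 11): no conditioning environment matches → elsewhere allophone [p].

[p], [p̚], [p], [p]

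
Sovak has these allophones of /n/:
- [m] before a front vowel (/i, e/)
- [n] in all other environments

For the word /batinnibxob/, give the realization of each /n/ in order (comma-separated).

Occurrence 1 (position 5): no conditioning environment matches → elsewhere allophone [n].
Occurrence 2 (position 6): before a front vowel (/i, e/) → [m].

[n], [m]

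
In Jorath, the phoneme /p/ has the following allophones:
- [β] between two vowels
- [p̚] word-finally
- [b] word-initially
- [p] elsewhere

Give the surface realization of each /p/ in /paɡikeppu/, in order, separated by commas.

Occurrence 1 (position 1): word-initially → [b].
Occurrence 2 (position 7): no conditioning environment matches → elsewhere allophone [p].
Occurrence 3 (position 8): no conditioning environment matches → elsewhere allophone [p].

[b], [p], [p]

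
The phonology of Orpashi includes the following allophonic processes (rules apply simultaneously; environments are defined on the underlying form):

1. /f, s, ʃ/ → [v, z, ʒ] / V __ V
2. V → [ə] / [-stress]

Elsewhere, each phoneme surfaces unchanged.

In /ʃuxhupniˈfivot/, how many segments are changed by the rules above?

Segments that undergo a rule: /u/ → [ə] (rule 2); /u/ → [ə] (rule 2); /i/ → [ə] (rule 2); /f/ → [v] (rule 1); /o/ → [ə] (rule 2).
All other segments surface unchanged.

5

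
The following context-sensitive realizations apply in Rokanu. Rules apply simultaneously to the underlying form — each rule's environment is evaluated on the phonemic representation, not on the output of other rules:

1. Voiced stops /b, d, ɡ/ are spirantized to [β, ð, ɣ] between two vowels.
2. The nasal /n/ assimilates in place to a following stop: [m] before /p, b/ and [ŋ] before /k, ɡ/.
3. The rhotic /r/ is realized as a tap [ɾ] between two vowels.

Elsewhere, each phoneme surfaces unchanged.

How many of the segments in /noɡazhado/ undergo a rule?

Segments that undergo a rule: /ɡ/ → [ɣ] (rule 1); /d/ → [ð] (rule 1).
All other segments surface unchanged.

2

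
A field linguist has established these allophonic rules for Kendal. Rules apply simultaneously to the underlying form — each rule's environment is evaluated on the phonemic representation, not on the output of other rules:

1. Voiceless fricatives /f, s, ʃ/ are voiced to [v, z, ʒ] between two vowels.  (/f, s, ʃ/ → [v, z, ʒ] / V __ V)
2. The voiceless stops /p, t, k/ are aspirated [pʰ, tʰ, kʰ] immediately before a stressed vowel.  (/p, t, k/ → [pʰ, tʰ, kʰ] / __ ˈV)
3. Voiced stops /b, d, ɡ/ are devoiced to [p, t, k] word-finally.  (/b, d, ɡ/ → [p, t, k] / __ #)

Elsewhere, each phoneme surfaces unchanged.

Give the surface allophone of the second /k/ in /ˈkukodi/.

[k]

/k/ (between /u/ and /o/): rule 2 targets it, but not immediately before a stressed vowel → unchanged [k].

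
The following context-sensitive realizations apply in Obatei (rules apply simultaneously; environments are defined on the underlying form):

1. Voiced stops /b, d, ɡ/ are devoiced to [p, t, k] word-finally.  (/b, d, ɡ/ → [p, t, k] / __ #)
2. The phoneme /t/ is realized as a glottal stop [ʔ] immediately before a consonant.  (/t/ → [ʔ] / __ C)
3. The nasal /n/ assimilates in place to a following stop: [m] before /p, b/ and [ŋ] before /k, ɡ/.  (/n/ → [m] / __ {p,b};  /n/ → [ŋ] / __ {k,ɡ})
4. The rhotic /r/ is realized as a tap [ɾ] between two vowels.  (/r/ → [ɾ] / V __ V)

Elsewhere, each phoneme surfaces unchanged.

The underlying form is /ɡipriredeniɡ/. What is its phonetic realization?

/ɡ/ — word-initial; rule 1 does not apply here → [ɡ].
/i/ (between /ɡ/ and /p/) is unaffected → [i].
/p/ stays [p].
/r/ (between /p/ and /i/) fails the environment for rule 4, so it stays [r].
/i/ (between /r/ and /r/): no rule targets it → [i].
/r/ — between /i/ and /e/, between two vowels — surfaces as [ɾ] (rule 4).
/e/ (between /r/ and /d/): no rule targets it → [e].
/d/ (between /e/ and /e/) is in the target of rule 1 but the environment (word-finally) is not met → [d].
/e/ (between /d/ and /n/) is unaffected → [e].
/n/ (between /e/ and /i/) fails the environment for rule 3, so it stays [n].
/i/ stays [i].
/ɡ/ meets the environment for rule 1 (word-finally) → [k].

[ɡipriɾedenik]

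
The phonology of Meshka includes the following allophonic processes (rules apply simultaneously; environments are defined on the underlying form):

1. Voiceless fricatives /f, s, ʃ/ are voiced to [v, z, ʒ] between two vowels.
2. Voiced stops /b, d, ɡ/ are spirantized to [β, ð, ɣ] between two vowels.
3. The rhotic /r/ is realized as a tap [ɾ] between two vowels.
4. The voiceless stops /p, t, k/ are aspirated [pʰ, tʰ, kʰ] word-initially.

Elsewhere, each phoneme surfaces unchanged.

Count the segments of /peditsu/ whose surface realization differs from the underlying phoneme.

2

Segments that undergo a rule: /p/ → [pʰ] (rule 4); /d/ → [ð] (rule 2).
All other segments surface unchanged.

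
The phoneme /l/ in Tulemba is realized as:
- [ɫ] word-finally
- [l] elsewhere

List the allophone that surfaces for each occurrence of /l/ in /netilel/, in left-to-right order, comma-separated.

[l], [ɫ]

Occurrence 1 (position 5): no conditioning environment matches → elsewhere allophone [l].
Occurrence 2 (position 7): word-finally → [ɫ].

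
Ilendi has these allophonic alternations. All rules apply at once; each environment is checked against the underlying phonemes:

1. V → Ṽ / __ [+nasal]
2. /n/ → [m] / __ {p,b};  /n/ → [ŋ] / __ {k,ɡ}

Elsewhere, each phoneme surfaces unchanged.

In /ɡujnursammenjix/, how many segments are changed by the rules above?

2

Segments that undergo a rule: /a/ → [ã] (rule 1); /e/ → [ẽ] (rule 1).
All other segments surface unchanged.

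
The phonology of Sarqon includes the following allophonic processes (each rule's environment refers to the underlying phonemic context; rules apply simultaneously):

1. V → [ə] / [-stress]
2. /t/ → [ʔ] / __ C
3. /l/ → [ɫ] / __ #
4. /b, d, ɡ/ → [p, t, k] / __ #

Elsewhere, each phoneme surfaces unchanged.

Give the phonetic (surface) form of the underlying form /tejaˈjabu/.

[təjəˈjabə]

/t/ (word-initial) is in the target of rule 2 but the environment (immediately before a consonant) is not met → [t].
/e/ (between /t/ and /j/) occurs in an unstressed syllable → [ə] by rule 1.
/j/ (between /e/ and /a/): no rule targets it → [j].
/a/ — between /j/ and /j/, in an unstressed syllable — surfaces as [ə] (rule 1).
/j/ — not in any rule's target class → [j].
/a/ (between /j/ and /b/): rule 1 targets it, but not in an unstressed syllable → unchanged [a].
/b/ (between /a/ and /u/) fails the environment for rule 4, so it stays [b].
/u/ — word-final, in an unstressed syllable — surfaces as [ə] (rule 1).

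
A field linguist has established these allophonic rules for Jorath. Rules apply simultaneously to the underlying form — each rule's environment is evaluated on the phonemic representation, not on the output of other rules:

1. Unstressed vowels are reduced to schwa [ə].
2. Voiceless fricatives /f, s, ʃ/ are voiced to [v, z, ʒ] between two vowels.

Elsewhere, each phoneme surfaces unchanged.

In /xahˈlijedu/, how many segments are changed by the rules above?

3

Segments that undergo a rule: /a/ → [ə] (rule 1); /e/ → [ə] (rule 1); /u/ → [ə] (rule 1).
All other segments surface unchanged.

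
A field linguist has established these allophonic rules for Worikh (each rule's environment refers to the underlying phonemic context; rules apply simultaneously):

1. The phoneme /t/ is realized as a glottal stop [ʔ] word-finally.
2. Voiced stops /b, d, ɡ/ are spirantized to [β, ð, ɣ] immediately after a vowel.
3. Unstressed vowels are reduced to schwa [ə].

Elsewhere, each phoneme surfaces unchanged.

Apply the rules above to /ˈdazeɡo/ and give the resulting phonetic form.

[ˈdazəɣə]

/d/ (word-initial) is in the target of rule 2 but the environment (immediately after a vowel) is not met → [d].
/a/ — between /d/ and /z/; rule 3 does not apply here → [a].
/z/ — not in any rule's target class → [z].
/e/ (between /z/ and /ɡ/): in an unstressed syllable, so rule 3 applies → [ə].
/ɡ/ (between /e/ and /o/): immediately after a vowel, so rule 2 applies → [ɣ].
/o/ — word-final, in an unstressed syllable — surfaces as [ə] (rule 3).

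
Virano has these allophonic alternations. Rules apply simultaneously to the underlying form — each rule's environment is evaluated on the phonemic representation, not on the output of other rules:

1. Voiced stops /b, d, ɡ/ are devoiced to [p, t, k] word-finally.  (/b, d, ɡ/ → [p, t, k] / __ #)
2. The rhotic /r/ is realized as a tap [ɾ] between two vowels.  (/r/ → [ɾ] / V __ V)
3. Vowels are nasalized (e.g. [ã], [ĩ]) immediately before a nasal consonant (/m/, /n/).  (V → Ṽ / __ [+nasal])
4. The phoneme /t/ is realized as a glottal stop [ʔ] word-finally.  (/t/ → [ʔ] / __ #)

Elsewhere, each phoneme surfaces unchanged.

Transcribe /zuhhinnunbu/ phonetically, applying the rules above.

[zuhhĩnnũnbu]

/z/ — not in any rule's target class → [z].
/u/ — between /z/ and /h/; rule 3 does not apply here → [u].
/h/ (between /u/ and /h/): no rule targets it → [h].
/h/ (between /h/ and /i/): no rule targets it → [h].
/i/ (between /h/ and /n/) occurs before a nasal consonant → [ĩ] by rule 3.
/n/ — not in any rule's target class → [n].
/n/ — not in any rule's target class → [n].
/u/ meets the environment for rule 3 (before a nasal consonant) → [ũ].
/n/ (between /u/ and /b/): no rule targets it → [n].
/b/ (between /n/ and /u/): rule 1 targets it, but not word-finally → unchanged [b].
/u/ (word-final) is in the target of rule 3 but the environment (before a nasal consonant) is not met → [u].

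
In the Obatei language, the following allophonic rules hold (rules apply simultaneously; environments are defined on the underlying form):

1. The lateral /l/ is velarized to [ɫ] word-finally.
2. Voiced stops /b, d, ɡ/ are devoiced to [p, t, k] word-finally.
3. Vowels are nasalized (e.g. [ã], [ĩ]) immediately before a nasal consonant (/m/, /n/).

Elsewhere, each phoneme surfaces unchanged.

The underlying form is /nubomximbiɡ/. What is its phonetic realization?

/n/ (word-initial): no rule targets it → [n].
/u/ (between /n/ and /b/) is in the target of rule 3 but the environment (before a nasal consonant) is not met → [u].
/b/ — between /u/ and /o/; rule 2 does not apply here → [b].
Rule 3 applies to /o/ (between /b/ and /m/: before a nasal consonant) → [õ].
/m/ — not in any rule's target class → [m].
/x/ (between /m/ and /i/) is unaffected → [x].
/i/ (between /x/ and /m/) occurs before a nasal consonant → [ĩ] by rule 3.
/m/ (between /i/ and /b/) is unaffected → [m].
/b/ — between /m/ and /i/; rule 2 does not apply here → [b].
/i/ (between /b/ and /ɡ/): rule 3 targets it, but not before a nasal consonant → unchanged [i].
/ɡ/ meets the environment for rule 2 (word-finally) → [k].

[nubõmxĩmbik]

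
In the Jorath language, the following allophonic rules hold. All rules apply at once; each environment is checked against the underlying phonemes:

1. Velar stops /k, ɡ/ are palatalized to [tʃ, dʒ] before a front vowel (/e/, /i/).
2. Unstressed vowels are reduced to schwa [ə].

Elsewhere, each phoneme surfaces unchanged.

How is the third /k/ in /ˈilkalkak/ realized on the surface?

/k/ — word-final; rule 1 does not apply here → [k].

[k]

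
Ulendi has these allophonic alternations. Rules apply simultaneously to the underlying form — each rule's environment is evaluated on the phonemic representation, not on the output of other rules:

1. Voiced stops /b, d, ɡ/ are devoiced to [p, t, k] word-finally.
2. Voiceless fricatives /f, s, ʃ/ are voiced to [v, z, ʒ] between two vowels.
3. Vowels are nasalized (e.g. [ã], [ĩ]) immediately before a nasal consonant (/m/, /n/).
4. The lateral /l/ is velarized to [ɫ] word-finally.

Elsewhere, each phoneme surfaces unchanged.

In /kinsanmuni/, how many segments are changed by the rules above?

3

Segments that undergo a rule: /i/ → [ĩ] (rule 3); /a/ → [ã] (rule 3); /u/ → [ũ] (rule 3).
All other segments surface unchanged.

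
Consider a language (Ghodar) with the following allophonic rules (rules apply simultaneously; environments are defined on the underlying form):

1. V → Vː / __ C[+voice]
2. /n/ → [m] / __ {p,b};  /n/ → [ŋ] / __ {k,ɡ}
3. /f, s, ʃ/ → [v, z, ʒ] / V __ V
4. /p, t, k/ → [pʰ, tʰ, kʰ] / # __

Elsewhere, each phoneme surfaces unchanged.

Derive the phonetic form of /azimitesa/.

[aːziːmiteza]

/a/ (word-initial) occurs before a voiced consonant → [aː] by rule 1.
/z/ (between /a/ and /i/): no rule targets it → [z].
/i/ (between /z/ and /m/) occurs before a voiced consonant → [iː] by rule 1.
/m/ (between /i/ and /i/): no rule targets it → [m].
/i/ (between /m/ and /t/) fails the environment for rule 1, so it stays [i].
/t/ (between /i/ and /e/) is in the target of rule 4 but the environment (word-initially) is not met → [t].
/e/ (between /t/ and /s/) is in the target of rule 1 but the environment (before a voiced consonant) is not met → [e].
/s/ meets the environment for rule 3 (between two vowels) → [z].
/a/ — word-final; rule 1 does not apply here → [a].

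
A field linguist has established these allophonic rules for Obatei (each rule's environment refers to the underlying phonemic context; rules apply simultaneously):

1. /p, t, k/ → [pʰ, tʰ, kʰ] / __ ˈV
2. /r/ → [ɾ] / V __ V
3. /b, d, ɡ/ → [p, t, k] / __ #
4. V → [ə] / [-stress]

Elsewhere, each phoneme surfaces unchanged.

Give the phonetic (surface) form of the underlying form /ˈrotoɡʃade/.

/r/ (word-initial) is in the target of rule 2 but the environment (between two vowels) is not met → [r].
/o/ (between /r/ and /t/): rule 4 targets it, but not in an unstressed syllable → unchanged [o].
/t/ — between /o/ and /o/; rule 1 does not apply here → [t].
/o/ (between /t/ and /ɡ/): in an unstressed syllable, so rule 4 applies → [ə].
/ɡ/ — between /o/ and /ʃ/; rule 3 does not apply here → [ɡ].
/ʃ/ (between /ɡ/ and /a/) is unaffected → [ʃ].
/a/ meets the environment for rule 4 (in an unstressed syllable) → [ə].
/d/ (between /a/ and /e/) is in the target of rule 3 but the environment (word-finally) is not met → [d].
/e/ meets the environment for rule 4 (in an unstressed syllable) → [ə].

[ˈrotəɡʃədə]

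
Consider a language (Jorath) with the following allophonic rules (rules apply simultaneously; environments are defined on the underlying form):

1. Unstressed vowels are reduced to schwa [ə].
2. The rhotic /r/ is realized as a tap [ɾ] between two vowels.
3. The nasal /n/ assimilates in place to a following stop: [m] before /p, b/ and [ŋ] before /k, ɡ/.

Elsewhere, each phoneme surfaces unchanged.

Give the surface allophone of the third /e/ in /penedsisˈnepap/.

/e/ — between /n/ and /p/; rule 1 does not apply here → [e].

[e]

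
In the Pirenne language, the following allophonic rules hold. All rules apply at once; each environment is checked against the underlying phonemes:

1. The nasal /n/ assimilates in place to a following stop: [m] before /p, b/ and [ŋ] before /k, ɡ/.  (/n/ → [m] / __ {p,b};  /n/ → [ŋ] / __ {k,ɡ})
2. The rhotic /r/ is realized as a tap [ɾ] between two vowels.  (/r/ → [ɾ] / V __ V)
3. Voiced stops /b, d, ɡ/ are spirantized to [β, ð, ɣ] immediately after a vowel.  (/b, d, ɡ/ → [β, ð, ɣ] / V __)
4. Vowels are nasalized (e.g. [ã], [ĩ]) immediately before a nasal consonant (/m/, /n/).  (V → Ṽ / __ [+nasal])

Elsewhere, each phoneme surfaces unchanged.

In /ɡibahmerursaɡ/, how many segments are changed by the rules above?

3

Segments that undergo a rule: /b/ → [β] (rule 3); /r/ → [ɾ] (rule 2); /ɡ/ → [ɣ] (rule 3).
All other segments surface unchanged.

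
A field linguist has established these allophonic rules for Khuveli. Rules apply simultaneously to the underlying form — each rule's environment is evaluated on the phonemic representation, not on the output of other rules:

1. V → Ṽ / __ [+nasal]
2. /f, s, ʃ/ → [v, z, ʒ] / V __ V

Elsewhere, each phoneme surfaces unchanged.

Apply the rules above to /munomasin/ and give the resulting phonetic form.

[mũnõmazĩn]

/m/ — not in any rule's target class → [m].
/u/ (between /m/ and /n/) occurs before a nasal consonant → [ũ] by rule 1.
/n/ — not in any rule's target class → [n].
/o/ meets the environment for rule 1 (before a nasal consonant) → [õ].
/m/ stays [m].
/a/ (between /m/ and /s/): rule 1 targets it, but not before a nasal consonant → unchanged [a].
/s/ (between /a/ and /i/) occurs between two vowels → [z] by rule 2.
/i/ meets the environment for rule 1 (before a nasal consonant) → [ĩ].
/n/ (word-final): no rule targets it → [n].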